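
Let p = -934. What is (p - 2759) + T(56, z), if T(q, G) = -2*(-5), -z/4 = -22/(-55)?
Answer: -3683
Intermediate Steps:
z = -8/5 (z = -(-88)/(-55) = -(-88)*(-1)/55 = -4*⅖ = -8/5 ≈ -1.6000)
T(q, G) = 10
(p - 2759) + T(56, z) = (-934 - 2759) + 10 = -3693 + 10 = -3683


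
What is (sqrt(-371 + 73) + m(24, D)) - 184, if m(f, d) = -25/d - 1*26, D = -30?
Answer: -1255/6 + I*sqrt(298) ≈ -209.17 + 17.263*I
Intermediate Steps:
m(f, d) = -26 - 25/d (m(f, d) = -25/d - 26 = -26 - 25/d)
(sqrt(-371 + 73) + m(24, D)) - 184 = (sqrt(-371 + 73) + (-26 - 25/(-30))) - 184 = (sqrt(-298) + (-26 - 25*(-1/30))) - 184 = (I*sqrt(298) + (-26 + 5/6)) - 184 = (I*sqrt(298) - 151/6) - 184 = (-151/6 + I*sqrt(298)) - 184 = -1255/6 + I*sqrt(298)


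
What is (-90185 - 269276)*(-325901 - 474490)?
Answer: 287709349251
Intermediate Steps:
(-90185 - 269276)*(-325901 - 474490) = -359461*(-800391) = 287709349251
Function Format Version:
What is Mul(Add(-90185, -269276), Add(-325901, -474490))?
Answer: 287709349251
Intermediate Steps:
Mul(Add(-90185, -269276), Add(-325901, -474490)) = Mul(-359461, -800391) = 287709349251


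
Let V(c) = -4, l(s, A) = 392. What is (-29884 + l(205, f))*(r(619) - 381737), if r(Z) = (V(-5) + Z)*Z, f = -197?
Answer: 31025584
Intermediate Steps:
r(Z) = Z*(-4 + Z) (r(Z) = (-4 + Z)*Z = Z*(-4 + Z))
(-29884 + l(205, f))*(r(619) - 381737) = (-29884 + 392)*(619*(-4 + 619) - 381737) = -29492*(619*615 - 381737) = -29492*(380685 - 381737) = -29492*(-1052) = 31025584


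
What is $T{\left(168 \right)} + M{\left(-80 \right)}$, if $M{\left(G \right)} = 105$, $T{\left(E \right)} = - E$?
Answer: $-63$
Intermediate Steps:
$T{\left(168 \right)} + M{\left(-80 \right)} = \left(-1\right) 168 + 105 = -168 + 105 = -63$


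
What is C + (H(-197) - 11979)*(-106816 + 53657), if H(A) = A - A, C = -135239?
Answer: 636656422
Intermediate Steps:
H(A) = 0
C + (H(-197) - 11979)*(-106816 + 53657) = -135239 + (0 - 11979)*(-106816 + 53657) = -135239 - 11979*(-53159) = -135239 + 636791661 = 636656422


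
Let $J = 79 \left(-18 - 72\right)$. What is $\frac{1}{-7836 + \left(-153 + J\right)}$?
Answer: $- \frac{1}{15099} \approx -6.623 \cdot 10^{-5}$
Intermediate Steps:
$J = -7110$ ($J = 79 \left(-90\right) = -7110$)
$\frac{1}{-7836 + \left(-153 + J\right)} = \frac{1}{-7836 - 7263} = \frac{1}{-15099} = - \frac{1}{15099}$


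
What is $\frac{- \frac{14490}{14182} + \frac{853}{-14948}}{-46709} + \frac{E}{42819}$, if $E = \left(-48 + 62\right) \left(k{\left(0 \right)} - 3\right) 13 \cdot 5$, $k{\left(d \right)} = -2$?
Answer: $- \frac{459633904774927}{4326448959266772} \approx -0.10624$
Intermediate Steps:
$E = -4550$ ($E = \left(-48 + 62\right) \left(-2 - 3\right) 13 \cdot 5 = 14 \left(-5\right) 65 = \left(-70\right) 65 = -4550$)
$\frac{- \frac{14490}{14182} + \frac{853}{-14948}}{-46709} + \frac{E}{42819} = \frac{- \frac{14490}{14182} + \frac{853}{-14948}}{-46709} - \frac{4550}{42819} = \left(\left(-14490\right) \frac{1}{14182} + 853 \left(- \frac{1}{14948}\right)\right) \left(- \frac{1}{46709}\right) - \frac{650}{6117} = \left(- \frac{1035}{1013} - \frac{853}{14948}\right) \left(- \frac{1}{46709}\right) - \frac{650}{6117} = \left(- \frac{16335269}{15142324}\right) \left(- \frac{1}{46709}\right) - \frac{650}{6117} = \frac{16335269}{707282811716} - \frac{650}{6117} = - \frac{459633904774927}{4326448959266772}$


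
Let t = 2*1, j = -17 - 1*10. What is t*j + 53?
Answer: -1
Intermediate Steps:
j = -27 (j = -17 - 10 = -27)
t = 2
t*j + 53 = 2*(-27) + 53 = -54 + 53 = -1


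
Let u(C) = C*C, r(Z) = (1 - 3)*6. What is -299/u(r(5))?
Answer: -299/144 ≈ -2.0764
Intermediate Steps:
r(Z) = -12 (r(Z) = -2*6 = -12)
u(C) = C**2
-299/u(r(5)) = -299/((-12)**2) = -299/144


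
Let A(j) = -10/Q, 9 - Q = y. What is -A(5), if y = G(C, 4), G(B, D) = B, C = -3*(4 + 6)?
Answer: 10/39 ≈ 0.25641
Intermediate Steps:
C = -30 (C = -3*10 = -30)
y = -30
Q = 39 (Q = 9 - 1*(-30) = 9 + 30 = 39)
A(j) = -10/39
-A(5) = -1*(-10/39) = 10/39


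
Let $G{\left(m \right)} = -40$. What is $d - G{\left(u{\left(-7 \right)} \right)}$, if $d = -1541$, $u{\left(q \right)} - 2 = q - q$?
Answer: $-1501$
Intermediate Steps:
$u{\left(q \right)} = 2$ ($u{\left(q \right)} = 2 + \left(q - q\right) = 2 + 0 = 2$)
$d - G{\left(u{\left(-7 \right)} \right)} = -1541 - -40 = -1541 + 40 = -1501$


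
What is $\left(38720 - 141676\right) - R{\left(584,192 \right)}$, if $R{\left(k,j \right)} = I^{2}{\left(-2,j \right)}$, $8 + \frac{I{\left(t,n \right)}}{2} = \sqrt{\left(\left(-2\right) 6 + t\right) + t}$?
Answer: $-103148 + 256 i \approx -1.0315 \cdot 10^{5} + 256.0 i$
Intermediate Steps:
$I{\left(t,n \right)} = -16 + 2 \sqrt{-12 + 2 t}$ ($I{\left(t,n \right)} = -16 + 2 \sqrt{\left(\left(-2\right) 6 + t\right) + t} = -16 + 2 \sqrt{\left(-12 + t\right) + t} = -16 + 2 \sqrt{-12 + 2 t}$)
$R{\left(k,j \right)} = \left(-16 + 8 i\right)^{2}$ ($R{\left(k,j \right)} = \left(-16 + 2 \sqrt{-12 + 2 \left(-2\right)}\right)^{2} = \left(-16 + 2 \sqrt{-12 - 4}\right)^{2} = \left(-16 + 2 \sqrt{-16}\right)^{2} = \left(-16 + 2 \cdot 4 i\right)^{2} = \left(-16 + 8 i\right)^{2}$)
$\left(38720 - 141676\right) - R{\left(584,192 \right)} = \left(38720 - 141676\right) - \left(192 - 256 i\right) = -102956 - \left(192 - 256 i\right) = -103148 + 256 i$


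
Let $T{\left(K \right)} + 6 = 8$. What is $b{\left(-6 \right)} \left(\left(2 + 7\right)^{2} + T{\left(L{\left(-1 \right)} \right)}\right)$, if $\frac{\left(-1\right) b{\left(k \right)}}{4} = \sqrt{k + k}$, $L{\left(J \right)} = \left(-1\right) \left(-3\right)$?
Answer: $- 664 i \sqrt{3} \approx - 1150.1 i$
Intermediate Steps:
$L{\left(J \right)} = 3$
$b{\left(k \right)} = - 4 \sqrt{2} \sqrt{k}$ ($b{\left(k \right)} = - 4 \sqrt{k + k} = - 4 \sqrt{2 k} = - 4 \sqrt{2} \sqrt{k}$)
$T{\left(K \right)} = 2$ ($T{\left(K \right)} = -6 + 8 = 2$)
$b{\left(-6 \right)} \left(\left(2 + 7\right)^{2} + T{\left(L{\left(-1 \right)} \right)}\right) = - 4 \sqrt{2} \sqrt{-6} \left(\left(2 + 7\right)^{2} + 2\right) = - 4 \sqrt{2} i \sqrt{6} \left(9^{2} + 2\right) = - 8 i \sqrt{3} \left(81 + 2\right) = - 8 i \sqrt{3} \cdot 83 = - 664 i \sqrt{3}$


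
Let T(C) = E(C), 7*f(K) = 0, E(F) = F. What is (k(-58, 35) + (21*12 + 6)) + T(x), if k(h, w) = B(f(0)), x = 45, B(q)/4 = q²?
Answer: 303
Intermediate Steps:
f(K) = 0 (f(K) = (⅐)*0 = 0)
B(q) = 4*q²
T(C) = C
k(h, w) = 0 (k(h, w) = 4*0² = 4*0 = 0)
(k(-58, 35) + (21*12 + 6)) + T(x) = (0 + (21*12 + 6)) + 45 = (0 + (252 + 6)) + 45 = (0 + 258) + 45 = 258 + 45 = 303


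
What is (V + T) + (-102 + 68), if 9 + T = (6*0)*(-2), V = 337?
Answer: 294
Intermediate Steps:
T = -9 (T = -9 + (6*0)*(-2) = -9 + 0*(-2) = -9 + 0 = -9)
(V + T) + (-102 + 68) = (337 - 9) + (-102 + 68) = 328 - 34 = 294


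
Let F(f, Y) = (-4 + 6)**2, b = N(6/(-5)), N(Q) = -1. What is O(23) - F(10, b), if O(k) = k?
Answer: 19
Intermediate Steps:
b = -1
F(f, Y) = 4 (F(f, Y) = 2**2 = 4)
O(23) - F(10, b) = 23 - 1*4 = 23 - 4 = 19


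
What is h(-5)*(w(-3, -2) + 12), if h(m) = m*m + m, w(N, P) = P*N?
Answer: 360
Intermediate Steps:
w(N, P) = N*P
h(m) = m + m**2 (h(m) = m**2 + m = m + m**2)
h(-5)*(w(-3, -2) + 12) = (-5*(1 - 5))*(-3*(-2) + 12) = (-5*(-4))*(6 + 12) = 20*18 = 360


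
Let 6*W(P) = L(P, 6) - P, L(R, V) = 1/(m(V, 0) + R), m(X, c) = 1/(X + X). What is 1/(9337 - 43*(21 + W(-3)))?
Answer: 70/589047 ≈ 0.00011884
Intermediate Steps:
m(X, c) = 1/(2*X)
L(R, V) = 1/(R + 1/(2*V)) (L(R, V) = 1/(1/(2*V) + R) = 1/(R + 1/(2*V)))
W(P) = 2/(1 + 12*P) - P/6 (W(P) = (2*6/(1 + 2*P*6) - P)/6 = (2*6/(1 + 12*P) - P)/6 = (12/(1 + 12*P) - P)/6 = (-P + 12/(1 + 12*P))/6 = 2/(1 + 12*P) - P/6)
1/(9337 - 43*(21 + W(-3))) = 1/(9337 - 43*(21 + (12 - 1*(-3)*(1 + 12*(-3)))/(6*(1 + 12*(-3))))) = 1/(9337 - 43*(21 + (12 - 1*(-3)*(1 - 36))/(6*(1 - 36)))) = 1/(9337 - 43*(21 + (⅙)*(12 - 1*(-3)*(-35))/(-35))) = 1/(9337 - 43*(21 + (⅙)*(-1/35)*(12 - 105))) = 1/(9337 - 43*(21 + (⅙)*(-1/35)*(-93))) = 1/(9337 - 43*(21 + 31/70)) = 1/(9337 - 43*1501/70) = 1/(9337 - 64543/70) = 1/(589047/70) = 70/589047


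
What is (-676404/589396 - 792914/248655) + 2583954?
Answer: 94673501217568489/36639065595 ≈ 2.5839e+6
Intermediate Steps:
(-676404/589396 - 792914/248655) + 2583954 = (-676404*1/589396 - 792914*1/248655) + 2583954 = (-169101/147349 - 792914/248655) + 2583954 = -158882894141/36639065595 + 2583954 = 94673501217568489/36639065595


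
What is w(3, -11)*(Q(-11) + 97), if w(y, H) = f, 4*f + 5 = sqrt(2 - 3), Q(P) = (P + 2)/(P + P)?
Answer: -10715/88 + 2143*I/88 ≈ -121.76 + 24.352*I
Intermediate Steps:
Q(P) = (2 + P)/(2*P) (Q(P) = (2 + P)/((2*P)) = (2 + P)*(1/(2*P)) = (2 + P)/(2*P))
f = -5/4 + I/4 (f = -5/4 + sqrt(2 - 3)/4 = -5/4 + sqrt(-1)/4 = -5/4 + I/4 ≈ -1.25 + 0.25*I)
w(y, H) = -5/4 + I/4
w(3, -11)*(Q(-11) + 97) = (-5/4 + I/4)*((1/2)*(2 - 11)/(-11) + 97) = (-5/4 + I/4)*((1/2)*(-1/11)*(-9) + 97) = (-5/4 + I/4)*(9/22 + 97) = (-5/4 + I/4)*(2143/22) = -10715/88 + 2143*I/88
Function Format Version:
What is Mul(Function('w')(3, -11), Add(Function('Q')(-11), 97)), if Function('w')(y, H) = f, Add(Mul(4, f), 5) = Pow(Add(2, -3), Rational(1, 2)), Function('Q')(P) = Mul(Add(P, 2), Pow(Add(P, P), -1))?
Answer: Add(Rational(-10715, 88), Mul(Rational(2143, 88), I)) ≈ Add(-121.76, Mul(24.352, I))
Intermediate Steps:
Function('Q')(P) = Mul(Rational(1, 2), Pow(P, -1), Add(2, P)) (Function('Q')(P) = Mul(Add(2, P), Pow(Mul(2, P), -1)) = Mul(Add(2, P), Mul(Rational(1, 2), Pow(P, -1))) = Mul(Rational(1, 2), Pow(P, -1), Add(2, P)))
f = Add(Rational(-5, 4), Mul(Rational(1, 4), I)) (f = Add(Rational(-5, 4), Mul(Rational(1, 4), Pow(Add(2, -3), Rational(1, 2)))) = Add(Rational(-5, 4), Mul(Rational(1, 4), Pow(-1, Rational(1, 2)))) = Add(Rational(-5, 4), Mul(Rational(1, 4), I)) ≈ Add(-1.2500, Mul(0.25000, I)))
Function('w')(y, H) = Add(Rational(-5, 4), Mul(Rational(1, 4), I))
Mul(Function('w')(3, -11), Add(Function('Q')(-11), 97)) = Mul(Add(Rational(-5, 4), Mul(Rational(1, 4), I)), Add(Mul(Rational(1, 2), Pow(-11, -1), Add(2, -11)), 97)) = Mul(Add(Rational(-5, 4), Mul(Rational(1, 4), I)), Add(Mul(Rational(1, 2), Rational(-1, 11), -9), 97)) = Mul(Add(Rational(-5, 4), Mul(Rational(1, 4), I)), Add(Rational(9, 22), 97)) = Mul(Add(Rational(-5, 4), Mul(Rational(1, 4), I)), Rational(2143, 22)) = Add(Rational(-10715, 88), Mul(Rational(2143, 88), I))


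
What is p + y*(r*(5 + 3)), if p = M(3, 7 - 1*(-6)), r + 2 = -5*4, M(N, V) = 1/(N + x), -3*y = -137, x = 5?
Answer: -192893/24 ≈ -8037.2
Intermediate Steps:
y = 137/3 (y = -⅓*(-137) = 137/3 ≈ 45.667)
M(N, V) = 1/(5 + N) (M(N, V) = 1/(N + 5) = 1/(5 + N))
r = -22 (r = -2 - 5*4 = -2 - 20 = -22)
p = ⅛ (p = 1/(5 + 3) = 1/8 = ⅛ ≈ 0.12500)
p + y*(r*(5 + 3)) = ⅛ + 137*(-22*(5 + 3))/3 = ⅛ + 137*(-22*8)/3 = ⅛ + (137/3)*(-176) = ⅛ - 24112/3 = -192893/24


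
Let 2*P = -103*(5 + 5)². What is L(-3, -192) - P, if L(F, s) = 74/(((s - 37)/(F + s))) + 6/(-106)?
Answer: 63269653/12137 ≈ 5213.0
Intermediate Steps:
P = -5150 (P = (-103*(5 + 5)²)/2 = (-103*10²)/2 = (-103*100)/2 = (½)*(-10300) = -5150)
L(F, s) = -3/53 + 74*(F + s)/(-37 + s) (L(F, s) = 74/(((-37 + s)/(F + s))) + 6*(-1/106) = 74/(((-37 + s)/(F + s))) - 3/53 = 74*((F + s)/(-37 + s)) - 3/53 = 74*(F + s)/(-37 + s) - 3/53 = -3/53 + 74*(F + s)/(-37 + s))
L(-3, -192) - P = (111 + 3919*(-192) + 3922*(-3))/(53*(-37 - 192)) - 1*(-5150) = (1/53)*(111 - 752448 - 11766)/(-229) + 5150 = (1/53)*(-1/229)*(-764103) + 5150 = 764103/12137 + 5150 = 63269653/12137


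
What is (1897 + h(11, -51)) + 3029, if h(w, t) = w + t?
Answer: 4886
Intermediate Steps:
h(w, t) = t + w
(1897 + h(11, -51)) + 3029 = (1897 + (-51 + 11)) + 3029 = (1897 - 40) + 3029 = 1857 + 3029 = 4886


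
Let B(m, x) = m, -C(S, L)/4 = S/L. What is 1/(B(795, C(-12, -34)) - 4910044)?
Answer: -1/4909249 ≈ -2.0370e-7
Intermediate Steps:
C(S, L) = -4*S/L
1/(B(795, C(-12, -34)) - 4910044) = 1/(795 - 4910044) = 1/(-4909249) = -1/4909249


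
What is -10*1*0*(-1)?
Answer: 0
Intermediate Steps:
-10*1*0*(-1) = -0*(-1) = -10*0 = 0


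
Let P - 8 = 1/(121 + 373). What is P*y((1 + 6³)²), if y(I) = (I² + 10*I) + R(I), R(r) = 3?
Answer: 4383570274871/247 ≈ 1.7747e+10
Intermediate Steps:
y(I) = 3 + I² + 10*I (y(I) = (I² + 10*I) + 3 = 3 + I² + 10*I)
P = 3953/494 (P = 8 + 1/(121 + 373) = 8 + 1/494 = 3953/494 ≈ 8.0020)
P*y((1 + 6³)²) = 3953*(3 + ((1 + 6³)²)² + 10*(1 + 6³)²)/494 = 3953*(3 + ((1 + 216)²)² + 10*(1 + 216)²)/494 = 3953*(3 + (217²)² + 10*217²)/494 = 3953*(3 + 47089² + 10*47089)/494 = 3953*(3 + 2217373921 + 470890)/494 = (3953/494)*2217844814 = 4383570274871/247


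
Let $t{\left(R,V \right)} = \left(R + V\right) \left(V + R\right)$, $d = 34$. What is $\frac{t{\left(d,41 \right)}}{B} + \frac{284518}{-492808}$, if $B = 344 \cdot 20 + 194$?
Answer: $\frac{21093463}{96836772} \approx 0.21782$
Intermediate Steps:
$t{\left(R,V \right)} = \left(R + V\right)^{2}$ ($t{\left(R,V \right)} = \left(R + V\right) \left(R + V\right) = \left(R + V\right)^{2}$)
$B = 7074$ ($B = 6880 + 194 = 7074$)
$\frac{t{\left(d,41 \right)}}{B} + \frac{284518}{-492808} = \frac{\left(34 + 41\right)^{2}}{7074} + \frac{284518}{-492808} = 75^{2} \cdot \frac{1}{7074} + 284518 \left(- \frac{1}{492808}\right) = 5625 \cdot \frac{1}{7074} - \frac{142259}{246404} = \frac{625}{786} - \frac{142259}{246404} = \frac{21093463}{96836772}$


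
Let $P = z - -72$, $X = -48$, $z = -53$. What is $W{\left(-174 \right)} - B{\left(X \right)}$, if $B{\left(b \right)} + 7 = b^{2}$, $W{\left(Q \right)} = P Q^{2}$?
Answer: $572947$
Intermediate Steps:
$P = 19$ ($P = -53 - -72 = -53 + 72 = 19$)
$W{\left(Q \right)} = 19 Q^{2}$
$B{\left(b \right)} = -7 + b^{2}$
$W{\left(-174 \right)} - B{\left(X \right)} = 19 \left(-174\right)^{2} - \left(-7 + \left(-48\right)^{2}\right) = 19 \cdot 30276 - \left(-7 + 2304\right) = 575244 - 2297 = 572947$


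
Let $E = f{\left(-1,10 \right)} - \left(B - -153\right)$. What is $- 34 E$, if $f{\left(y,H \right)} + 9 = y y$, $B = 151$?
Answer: $10608$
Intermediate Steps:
$f{\left(y,H \right)} = -9 + y^{2}$ ($f{\left(y,H \right)} = -9 + y y = -9 + y^{2}$)
$E = -312$ ($E = \left(-9 + \left(-1\right)^{2}\right) - \left(151 - -153\right) = \left(-9 + 1\right) - \left(151 + 153\right) = -8 - 304 = -312$)
$- 34 E = \left(-34\right) \left(-312\right) = 10608$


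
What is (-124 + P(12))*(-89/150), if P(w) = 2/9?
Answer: 49573/675 ≈ 73.442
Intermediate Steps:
P(w) = 2/9 (P(w) = 2*(1/9) = 2/9)
(-124 + P(12))*(-89/150) = (-124 + 2/9)*(-89/150) = -(-99146)/(9*150) = -1114/9*(-89/150) = 49573/675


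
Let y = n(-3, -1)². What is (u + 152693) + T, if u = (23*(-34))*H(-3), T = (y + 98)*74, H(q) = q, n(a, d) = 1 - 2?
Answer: 162365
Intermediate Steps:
n(a, d) = -1
y = 1 (y = (-1)² = 1)
T = 7326 (T = (1 + 98)*74 = 99*74 = 7326)
u = 2346 (u = (23*(-34))*(-3) = -782*(-3) = 2346)
(u + 152693) + T = (2346 + 152693) + 7326 = 155039 + 7326 = 162365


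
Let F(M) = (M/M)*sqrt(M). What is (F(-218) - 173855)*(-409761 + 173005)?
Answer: 41161214380 - 236756*I*sqrt(218) ≈ 4.1161e+10 - 3.4957e+6*I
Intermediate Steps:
F(M) = sqrt(M) (F(M) = 1*sqrt(M) = sqrt(M))
(F(-218) - 173855)*(-409761 + 173005) = (sqrt(-218) - 173855)*(-409761 + 173005) = (I*sqrt(218) - 173855)*(-236756) = (-173855 + I*sqrt(218))*(-236756) = 41161214380 - 236756*I*sqrt(218)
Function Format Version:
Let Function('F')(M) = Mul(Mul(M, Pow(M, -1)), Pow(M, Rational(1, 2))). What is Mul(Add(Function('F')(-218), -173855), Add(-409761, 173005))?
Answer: Add(41161214380, Mul(-236756, I, Pow(218, Rational(1, 2)))) ≈ Add(4.1161e+10, Mul(-3.4957e+6, I))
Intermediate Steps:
Function('F')(M) = Pow(M, Rational(1, 2)) (Function('F')(M) = Mul(1, Pow(M, Rational(1, 2))) = Pow(M, Rational(1, 2)))
Mul(Add(Function('F')(-218), -173855), Add(-409761, 173005)) = Mul(Add(Pow(-218, Rational(1, 2)), -173855), Add(-409761, 173005)) = Mul(Add(Mul(I, Pow(218, Rational(1, 2))), -173855), -236756) = Mul(Add(-173855, Mul(I, Pow(218, Rational(1, 2)))), -236756) = Add(41161214380, Mul(-236756, I, Pow(218, Rational(1, 2))))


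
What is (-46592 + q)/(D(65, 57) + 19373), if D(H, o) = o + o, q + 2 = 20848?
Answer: -25746/19487 ≈ -1.3212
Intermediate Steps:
q = 20846 (q = -2 + 20848 = 20846)
D(H, o) = 2*o
(-46592 + q)/(D(65, 57) + 19373) = (-46592 + 20846)/(2*57 + 19373) = -25746/(114 + 19373) = -25746/19487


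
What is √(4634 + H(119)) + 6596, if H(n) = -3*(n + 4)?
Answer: 6596 + √4265 ≈ 6661.3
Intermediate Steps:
H(n) = -12 - 3*n (H(n) = -3*(4 + n) = -12 - 3*n)
√(4634 + H(119)) + 6596 = √(4634 + (-12 - 3*119)) + 6596 = √(4634 + (-12 - 357)) + 6596 = √(4634 - 369) + 6596 = √4265 + 6596 = 6596 + √4265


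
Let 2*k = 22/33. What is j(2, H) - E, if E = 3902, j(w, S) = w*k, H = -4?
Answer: -11704/3 ≈ -3901.3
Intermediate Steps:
k = ⅓ (k = (22/33)/2 = (22*(1/33))/2 = (½)*(⅔) = ⅓ ≈ 0.33333)
j(w, S) = w/3 (j(w, S) = w*(⅓) = w/3)
j(2, H) - E = (⅓)*2 - 1*3902 = ⅔ - 3902 = -11704/3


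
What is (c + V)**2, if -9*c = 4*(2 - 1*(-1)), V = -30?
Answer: 8836/9 ≈ 981.78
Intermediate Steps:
c = -4/3 (c = -4*(2 - 1*(-1))/9 = -4*(2 + 1)/9 = -4*3/9 = -1/9*12 = -4/3 ≈ -1.3333)
(c + V)**2 = (-4/3 - 30)**2 = (-94/3)**2 = 8836/9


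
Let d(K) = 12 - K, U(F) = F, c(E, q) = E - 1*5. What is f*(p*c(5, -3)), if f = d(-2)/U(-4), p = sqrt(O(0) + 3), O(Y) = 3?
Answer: 0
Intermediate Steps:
c(E, q) = -5 + E (c(E, q) = E - 5 = -5 + E)
p = sqrt(6) (p = sqrt(3 + 3) = sqrt(6) ≈ 2.4495)
f = -7/2 (f = (12 - 1*(-2))/(-4) = (12 + 2)*(-1/4) = 14*(-1/4) = -7/2 ≈ -3.5000)
f*(p*c(5, -3)) = -7*sqrt(6)*(-5 + 5)/2 = -7*sqrt(6)*0/2 = -7/2*0 = 0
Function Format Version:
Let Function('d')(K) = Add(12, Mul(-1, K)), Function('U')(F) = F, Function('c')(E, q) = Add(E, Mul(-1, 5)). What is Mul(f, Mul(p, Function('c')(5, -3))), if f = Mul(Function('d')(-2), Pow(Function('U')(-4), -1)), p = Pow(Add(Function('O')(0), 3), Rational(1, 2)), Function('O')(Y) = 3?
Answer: 0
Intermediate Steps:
Function('c')(E, q) = Add(-5, E) (Function('c')(E, q) = Add(E, -5) = Add(-5, E))
p = Pow(6, Rational(1, 2)) (p = Pow(Add(3, 3), Rational(1, 2)) = Pow(6, Rational(1, 2)) ≈ 2.4495)
f = Rational(-7, 2) (f = Mul(Add(12, Mul(-1, -2)), Pow(-4, -1)) = Mul(Add(12, 2), Rational(-1, 4)) = Mul(14, Rational(-1, 4)) = Rational(-7, 2) ≈ -3.5000)
Mul(f, Mul(p, Function('c')(5, -3))) = Mul(Rational(-7, 2), Mul(Pow(6, Rational(1, 2)), Add(-5, 5))) = Mul(Rational(-7, 2), Mul(Pow(6, Rational(1, 2)), 0)) = Mul(Rational(-7, 2), 0) = 0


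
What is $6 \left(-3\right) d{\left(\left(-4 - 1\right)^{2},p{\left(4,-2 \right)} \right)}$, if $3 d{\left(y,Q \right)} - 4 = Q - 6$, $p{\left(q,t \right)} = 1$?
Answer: $6$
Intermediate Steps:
$d{\left(y,Q \right)} = - \frac{2}{3} + \frac{Q}{3}$ ($d{\left(y,Q \right)} = \frac{4}{3} + \frac{Q - 6}{3} = \frac{4}{3} + \frac{-6 + Q}{3} = \frac{4}{3} + \left(-2 + \frac{Q}{3}\right) = - \frac{2}{3} + \frac{Q}{3}$)
$6 \left(-3\right) d{\left(\left(-4 - 1\right)^{2},p{\left(4,-2 \right)} \right)} = 6 \left(-3\right) \left(- \frac{2}{3} + \frac{1}{3} \cdot 1\right) = - 18 \left(- \frac{2}{3} + \frac{1}{3}\right) = \left(-18\right) \left(- \frac{1}{3}\right) = 6$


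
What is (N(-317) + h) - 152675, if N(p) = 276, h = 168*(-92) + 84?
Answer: -167771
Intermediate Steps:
h = -15372 (h = -15456 + 84 = -15372)
(N(-317) + h) - 152675 = (276 - 15372) - 152675 = -15096 - 152675 = -167771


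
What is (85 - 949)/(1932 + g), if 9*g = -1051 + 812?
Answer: -7776/17149 ≈ -0.45344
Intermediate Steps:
g = -239/9 (g = (-1051 + 812)/9 = (⅑)*(-239) = -239/9 ≈ -26.556)
(85 - 949)/(1932 + g) = (85 - 949)/(1932 - 239/9) = -864/17149/9 = -864*9/17149 = -7776/17149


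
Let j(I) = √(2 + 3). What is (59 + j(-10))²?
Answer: (59 + √5)² ≈ 3749.9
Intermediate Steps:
j(I) = √5
(59 + j(-10))² = (59 + √5)²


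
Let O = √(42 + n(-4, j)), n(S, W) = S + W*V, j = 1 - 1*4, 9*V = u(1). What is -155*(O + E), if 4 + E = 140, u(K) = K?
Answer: -21080 - 155*√339/3 ≈ -22031.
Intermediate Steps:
E = 136 (E = -4 + 140 = 136)
V = ⅑ (V = (⅑)*1 = ⅑ ≈ 0.11111)
j = -3 (j = 1 - 4 = -3)
n(S, W) = S + W/9 (n(S, W) = S + W*(⅑) = S + W/9)
O = √339/3 (O = √(42 + (-4 + (⅑)*(-3))) = √(42 + (-4 - ⅓)) = √(42 - 13/3) = √(113/3) = √339/3 ≈ 6.1373)
-155*(O + E) = -155*(√339/3 + 136) = -155*(136 + √339/3) = -21080 - 155*√339/3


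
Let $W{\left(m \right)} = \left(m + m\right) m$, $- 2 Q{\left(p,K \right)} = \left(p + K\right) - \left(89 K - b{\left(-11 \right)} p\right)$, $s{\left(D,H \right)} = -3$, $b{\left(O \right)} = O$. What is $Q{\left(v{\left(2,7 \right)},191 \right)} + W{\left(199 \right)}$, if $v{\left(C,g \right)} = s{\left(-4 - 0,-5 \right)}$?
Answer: $87591$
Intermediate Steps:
$v{\left(C,g \right)} = -3$
$Q{\left(p,K \right)} = 5 p + 44 K$ ($Q{\left(p,K \right)} = - \frac{\left(p + K\right) - \left(11 p + 89 K\right)}{2} = - \frac{\left(K + p\right) - \left(11 p + 89 K\right)}{2} = - \frac{- 88 K - 10 p}{2} = 5 p + 44 K$)
$W{\left(m \right)} = 2 m^{2}$ ($W{\left(m \right)} = 2 m m = 2 m^{2}$)
$Q{\left(v{\left(2,7 \right)},191 \right)} + W{\left(199 \right)} = \left(5 \left(-3\right) + 44 \cdot 191\right) + 2 \cdot 199^{2} = \left(-15 + 8404\right) + 2 \cdot 39601 = 8389 + 79202 = 87591$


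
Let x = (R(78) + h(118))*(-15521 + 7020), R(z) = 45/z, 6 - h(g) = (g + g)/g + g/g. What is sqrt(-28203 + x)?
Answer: 3*I*sqrt(4402294)/26 ≈ 242.1*I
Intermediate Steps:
h(g) = 3 (h(g) = 6 - ((g + g)/g + g/g) = 6 - ((2*g)/g + 1) = 6 - (2 + 1) = 6 - 1*3 = 6 - 3 = 3)
x = -790593/26 (x = (45/78 + 3)*(-15521 + 7020) = (45*(1/78) + 3)*(-8501) = (15/26 + 3)*(-8501) = (93/26)*(-8501) = -790593/26 ≈ -30407.)
sqrt(-28203 + x) = sqrt(-28203 - 790593/26) = sqrt(-1523871/26) = 3*I*sqrt(4402294)/26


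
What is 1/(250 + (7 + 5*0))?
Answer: 1/257 ≈ 0.0038911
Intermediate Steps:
1/(250 + (7 + 5*0)) = 1/(250 + (7 + 0)) = 1/(250 + 7) = 1/257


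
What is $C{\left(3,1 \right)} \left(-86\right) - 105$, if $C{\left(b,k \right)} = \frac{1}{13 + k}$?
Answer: $- \frac{778}{7} \approx -111.14$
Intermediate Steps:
$C{\left(3,1 \right)} \left(-86\right) - 105 = \frac{1}{13 + 1} \left(-86\right) - 105 = \frac{1}{14} \left(-86\right) - 105 = - \frac{43}{7} - 105 = - \frac{778}{7}$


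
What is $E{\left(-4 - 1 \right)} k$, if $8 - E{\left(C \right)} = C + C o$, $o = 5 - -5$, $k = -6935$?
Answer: $-436905$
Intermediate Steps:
$o = 10$ ($o = 5 + 5 = 10$)
$E{\left(C \right)} = 8 - 11 C$ ($E{\left(C \right)} = 8 - \left(C + C 10\right) = 8 - \left(C + 10 C\right) = 8 - 11 C$)
$E{\left(-4 - 1 \right)} k = \left(8 - 11 \left(-4 - 1\right)\right) \left(-6935\right) = \left(8 - -55\right) \left(-6935\right) = \left(8 + 55\right) \left(-6935\right) = 63 \left(-6935\right) = -436905$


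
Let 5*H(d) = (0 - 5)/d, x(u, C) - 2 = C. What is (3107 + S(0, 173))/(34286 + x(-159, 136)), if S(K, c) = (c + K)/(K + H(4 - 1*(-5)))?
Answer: 775/17212 ≈ 0.045027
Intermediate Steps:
x(u, C) = 2 + C
H(d) = -1/d (H(d) = ((0 - 5)/d)/5 = (-5/d)/5 = -1/d)
S(K, c) = (K + c)/(-⅑ + K) (S(K, c) = (c + K)/(K - 1/(4 - 1*(-5))) = (K + c)/(K - 1/(4 + 5)) = (K + c)/(K - 1/9) = (K + c)/(K - 1*⅑) = (K + c)/(K - ⅑) = (K + c)/(-⅑ + K))
(3107 + S(0, 173))/(34286 + x(-159, 136)) = (3107 + 9*(0 + 173)/(-1 + 9*0))/(34286 + (2 + 136)) = (3107 + 9*173/(-1 + 0))/(34286 + 138) = (3107 + 9*173/(-1))/34424 = (3107 + 9*(-1)*173)*(1/34424) = (3107 - 1557)*(1/34424) = 1550*(1/34424) = 775/17212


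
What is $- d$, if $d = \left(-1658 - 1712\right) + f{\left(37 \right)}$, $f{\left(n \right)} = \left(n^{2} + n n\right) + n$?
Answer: $595$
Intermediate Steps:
$f{\left(n \right)} = n + 2 n^{2}$ ($f{\left(n \right)} = \left(n^{2} + n^{2}\right) + n = 2 n^{2} + n = n + 2 n^{2}$)
$d = -595$ ($d = \left(-1658 - 1712\right) + 37 \left(1 + 2 \cdot 37\right) = -3370 + 37 \left(1 + 74\right) = -3370 + 37 \cdot 75 = -3370 + 2775 = -595$)
$- d = \left(-1\right) \left(-595\right) = 595$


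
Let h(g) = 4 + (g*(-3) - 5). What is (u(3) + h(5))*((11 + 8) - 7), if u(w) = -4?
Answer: -240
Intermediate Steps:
h(g) = -1 - 3*g (h(g) = 4 + (-3*g - 5) = 4 + (-5 - 3*g) = -1 - 3*g)
(u(3) + h(5))*((11 + 8) - 7) = (-4 + (-1 - 3*5))*((11 + 8) - 7) = (-4 + (-1 - 15))*(19 - 7) = (-4 - 16)*12 = -20*12 = -240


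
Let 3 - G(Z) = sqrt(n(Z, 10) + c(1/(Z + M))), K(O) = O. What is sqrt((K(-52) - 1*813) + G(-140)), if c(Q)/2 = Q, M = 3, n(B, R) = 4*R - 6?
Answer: sqrt(-16178878 - 548*sqrt(39867))/137 ≈ 29.459*I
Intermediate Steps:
n(B, R) = -6 + 4*R
c(Q) = 2*Q
G(Z) = 3 - sqrt(34 + 2/(3 + Z)) (G(Z) = 3 - sqrt((-6 + 4*10) + 2/(Z + 3)) = 3 - sqrt((-6 + 40) + 2/(3 + Z)) = 3 - sqrt(34 + 2/(3 + Z)))
sqrt((K(-52) - 1*813) + G(-140)) = sqrt((-52 - 1*813) + (3 - sqrt(2)*sqrt((52 + 17*(-140))/(3 - 140)))) = sqrt((-52 - 813) + (3 - sqrt(2)*sqrt((52 - 2380)/(-137)))) = sqrt(-865 + (3 - sqrt(2)*sqrt(-1/137*(-2328)))) = sqrt(-865 + (3 - sqrt(2)*sqrt(2328/137))) = sqrt(-865 + (3 - sqrt(2)*2*sqrt(79734)/137)) = sqrt(-865 + (3 - 4*sqrt(39867)/137)) = sqrt(-862 - 4*sqrt(39867)/137)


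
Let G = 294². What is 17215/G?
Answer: 17215/86436 ≈ 0.19916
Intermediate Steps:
G = 86436
17215/G = 17215/86436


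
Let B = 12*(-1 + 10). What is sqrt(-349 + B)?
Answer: I*sqrt(241) ≈ 15.524*I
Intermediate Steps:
B = 108 (B = 12*9 = 108)
sqrt(-349 + B) = sqrt(-349 + 108) = sqrt(-241) = I*sqrt(241)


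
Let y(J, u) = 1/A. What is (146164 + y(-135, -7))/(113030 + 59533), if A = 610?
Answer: 89160041/105263430 ≈ 0.84702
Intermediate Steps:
y(J, u) = 1/610
(146164 + y(-135, -7))/(113030 + 59533) = (146164 + 1/610)/(113030 + 59533) = (89160041/610)/172563 = (89160041/610)*(1/172563) = 89160041/105263430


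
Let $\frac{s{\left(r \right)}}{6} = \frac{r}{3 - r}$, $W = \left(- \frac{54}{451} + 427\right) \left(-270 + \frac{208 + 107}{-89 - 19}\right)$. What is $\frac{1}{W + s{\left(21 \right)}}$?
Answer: $- \frac{5412}{630550709} \approx -8.583 \cdot 10^{-6}$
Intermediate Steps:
$W = - \frac{630512825}{5412}$ ($W = \left(\left(-54\right) \frac{1}{451} + 427\right) \left(-270 + \frac{315}{-108}\right) = \left(- \frac{54}{451} + 427\right) \left(-270 + 315 \left(- \frac{1}{108}\right)\right) = \frac{192523 \left(-270 - \frac{35}{12}\right)}{451} = \frac{192523}{451} \left(- \frac{3275}{12}\right) = - \frac{630512825}{5412} \approx -1.165 \cdot 10^{5}$)
$s{\left(r \right)} = \frac{6 r}{3 - r}$ ($s{\left(r \right)} = 6 \frac{r}{3 - r} = \frac{6 r}{3 - r}$)
$\frac{1}{W + s{\left(21 \right)}} = \frac{1}{- \frac{630512825}{5412} - \frac{126}{-3 + 21}} = \frac{1}{- \frac{630512825}{5412} - \frac{126}{18}} = \frac{1}{- \frac{630512825}{5412} - 126 \cdot \frac{1}{18}} = \frac{1}{- \frac{630512825}{5412} - 7} = \frac{1}{- \frac{630550709}{5412}} = - \frac{5412}{630550709}$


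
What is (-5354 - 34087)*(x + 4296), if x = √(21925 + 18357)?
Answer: -169438536 - 39441*√40282 ≈ -1.7735e+8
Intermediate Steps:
x = √40282 ≈ 200.70
(-5354 - 34087)*(x + 4296) = (-5354 - 34087)*(√40282 + 4296) = -39441*(4296 + √40282) = -169438536 - 39441*√40282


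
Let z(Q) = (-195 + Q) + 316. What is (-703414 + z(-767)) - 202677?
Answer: -906737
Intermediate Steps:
z(Q) = 121 + Q
(-703414 + z(-767)) - 202677 = (-703414 + (121 - 767)) - 202677 = (-703414 - 646) - 202677 = -704060 - 202677 = -906737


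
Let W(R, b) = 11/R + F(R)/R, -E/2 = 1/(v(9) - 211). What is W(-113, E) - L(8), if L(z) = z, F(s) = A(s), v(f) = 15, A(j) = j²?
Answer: -13684/113 ≈ -121.10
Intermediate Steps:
F(s) = s²
E = 1/98 (E = -2/(15 - 211) = -2/(-196) = -2*(-1/196) = 1/98 ≈ 0.010204)
W(R, b) = R + 11/R (W(R, b) = 11/R + R²/R = 11/R + R = R + 11/R)
W(-113, E) - L(8) = (-113 + 11/(-113)) - 1*8 = (-113 + 11*(-1/113)) - 8 = (-113 - 11/113) - 8 = -12780/113 - 8 = -13684/113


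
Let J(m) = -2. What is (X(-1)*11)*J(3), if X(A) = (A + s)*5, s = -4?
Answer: 550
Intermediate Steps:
X(A) = -20 + 5*A (X(A) = (A - 4)*5 = (-4 + A)*5 = -20 + 5*A)
(X(-1)*11)*J(3) = ((-20 + 5*(-1))*11)*(-2) = ((-20 - 5)*11)*(-2) = -25*11*(-2) = -275*(-2) = 550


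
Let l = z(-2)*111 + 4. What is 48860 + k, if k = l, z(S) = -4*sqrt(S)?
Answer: 48864 - 444*I*sqrt(2) ≈ 48864.0 - 627.91*I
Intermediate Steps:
l = 4 - 444*I*sqrt(2) (l = -4*I*sqrt(2)*111 + 4 = -444*I*sqrt(2) + 4 = 4 - 444*I*sqrt(2) ≈ 4.0 - 627.91*I)
k = 4 - 444*I*sqrt(2) ≈ 4.0 - 627.91*I
48860 + k = 48860 + (4 - 444*I*sqrt(2)) = 48864 - 444*I*sqrt(2)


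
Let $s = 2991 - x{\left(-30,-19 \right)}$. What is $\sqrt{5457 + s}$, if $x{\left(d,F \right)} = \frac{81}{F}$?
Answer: $\frac{\sqrt{3051267}}{19} \approx 91.936$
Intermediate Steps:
$s = \frac{56910}{19}$ ($s = 2991 - \frac{81}{-19} = 2991 - 81 \left(- \frac{1}{19}\right) = 2991 - - \frac{81}{19} = 2991 + \frac{81}{19} = \frac{56910}{19} \approx 2995.3$)
$\sqrt{5457 + s} = \sqrt{5457 + \frac{56910}{19}} = \sqrt{\frac{160593}{19}} = \frac{\sqrt{3051267}}{19}$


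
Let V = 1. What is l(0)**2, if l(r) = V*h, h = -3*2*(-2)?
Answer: 144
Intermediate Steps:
h = 12 (h = -6*(-2) = 12)
l(r) = 12 (l(r) = 1*12 = 12)
l(0)**2 = 12**2 = 144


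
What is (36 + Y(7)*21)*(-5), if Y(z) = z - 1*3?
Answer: -600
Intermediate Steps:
Y(z) = -3 + z (Y(z) = z - 3 = -3 + z)
(36 + Y(7)*21)*(-5) = (36 + (-3 + 7)*21)*(-5) = (36 + 4*21)*(-5) = (36 + 84)*(-5) = 120*(-5) = -600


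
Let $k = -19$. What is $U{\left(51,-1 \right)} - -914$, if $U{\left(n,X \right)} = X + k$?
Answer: $894$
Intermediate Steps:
$U{\left(n,X \right)} = -19 + X$ ($U{\left(n,X \right)} = X - 19 = -19 + X$)
$U{\left(51,-1 \right)} - -914 = \left(-19 - 1\right) - -914 = -20 + 914 = 894$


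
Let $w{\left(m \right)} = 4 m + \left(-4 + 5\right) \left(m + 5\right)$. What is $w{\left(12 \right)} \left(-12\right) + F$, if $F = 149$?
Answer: $-631$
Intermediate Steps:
$w{\left(m \right)} = 5 + 5 m$ ($w{\left(m \right)} = 4 m + 1 \left(5 + m\right) = 4 m + \left(5 + m\right) = 5 + 5 m$)
$w{\left(12 \right)} \left(-12\right) + F = \left(5 + 5 \cdot 12\right) \left(-12\right) + 149 = \left(5 + 60\right) \left(-12\right) + 149 = 65 \left(-12\right) + 149 = -780 + 149 = -631$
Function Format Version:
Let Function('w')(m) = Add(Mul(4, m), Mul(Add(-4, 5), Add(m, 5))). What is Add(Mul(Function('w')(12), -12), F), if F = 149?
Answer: -631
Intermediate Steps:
Function('w')(m) = Add(5, Mul(5, m)) (Function('w')(m) = Add(Mul(4, m), Mul(1, Add(5, m))) = Add(Mul(4, m), Add(5, m)) = Add(5, Mul(5, m)))
Add(Mul(Function('w')(12), -12), F) = Add(Mul(Add(5, Mul(5, 12)), -12), 149) = Add(Mul(Add(5, 60), -12), 149) = Add(Mul(65, -12), 149) = Add(-780, 149) = -631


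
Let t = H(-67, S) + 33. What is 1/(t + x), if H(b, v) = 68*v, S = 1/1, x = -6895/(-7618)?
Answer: 7618/776313 ≈ 0.0098131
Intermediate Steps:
x = 6895/7618 (x = -6895*(-1/7618) = 6895/7618 ≈ 0.90509)
S = 1
t = 101 (t = 68*1 + 33 = 68 + 33 = 101)
1/(t + x) = 1/(101 + 6895/7618) = 1/(776313/7618) = 7618/776313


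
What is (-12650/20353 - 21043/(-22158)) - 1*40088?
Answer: -18078809366633/450981774 ≈ -40088.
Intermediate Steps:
(-12650/20353 - 21043/(-22158)) - 1*40088 = (-12650*1/20353 - 21043*(-1/22158)) - 40088 = (-12650/20353 + 21043/22158) - 40088 = 147989479/450981774 - 40088 = -18078809366633/450981774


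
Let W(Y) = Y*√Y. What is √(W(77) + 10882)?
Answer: √(10882 + 77*√77) ≈ 107.51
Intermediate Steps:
W(Y) = Y^(3/2)
√(W(77) + 10882) = √(77^(3/2) + 10882) = √(77*√77 + 10882) = √(10882 + 77*√77)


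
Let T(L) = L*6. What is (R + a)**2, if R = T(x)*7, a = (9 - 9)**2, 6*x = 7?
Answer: 2401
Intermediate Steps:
x = 7/6 (x = (1/6)*7 = 7/6 ≈ 1.1667)
T(L) = 6*L
a = 0 (a = 0**2 = 0)
R = 49 (R = (6*(7/6))*7 = 7*7 = 49)
(R + a)**2 = (49 + 0)**2 = 49**2 = 2401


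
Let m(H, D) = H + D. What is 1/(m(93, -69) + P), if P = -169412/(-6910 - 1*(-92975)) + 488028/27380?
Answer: 117822985/4695933103 ≈ 0.025090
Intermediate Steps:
m(H, D) = D + H
P = 1868181463/117822985 (P = -169412/(-6910 + 92975) + 488028*(1/27380) = -169412/86065 + 122007/6845 = 1868181463/117822985 ≈ 15.856)
1/(m(93, -69) + P) = 1/((-69 + 93) + 1868181463/117822985) = 1/(24 + 1868181463/117822985) = 1/(4695933103/117822985) = 117822985/4695933103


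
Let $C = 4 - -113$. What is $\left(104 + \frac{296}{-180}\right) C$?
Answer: $\frac{59878}{5} \approx 11976.0$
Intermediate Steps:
$C = 117$ ($C = 4 + 113 = 117$)
$\left(104 + \frac{296}{-180}\right) C = \left(104 + \frac{296}{-180}\right) 117 = \left(104 + 296 \left(- \frac{1}{180}\right)\right) 117 = \left(104 - \frac{74}{45}\right) 117 = \frac{4606}{45} \cdot 117 = \frac{59878}{5}$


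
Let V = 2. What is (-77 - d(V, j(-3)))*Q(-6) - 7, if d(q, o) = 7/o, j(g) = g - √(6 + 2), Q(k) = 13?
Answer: -735 - 182*√2 ≈ -992.39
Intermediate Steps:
j(g) = g - 2*√2 (j(g) = g - √8 = g - 2*√2)
(-77 - d(V, j(-3)))*Q(-6) - 7 = (-77 - 7/(-3 - 2*√2))*13 - 7 = (-1001 - 91/(-3 - 2*√2)) - 7 = -1008 - 91/(-3 - 2*√2)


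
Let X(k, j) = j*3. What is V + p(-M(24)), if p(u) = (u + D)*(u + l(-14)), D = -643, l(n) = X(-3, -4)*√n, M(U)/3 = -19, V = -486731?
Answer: -520133 + 7032*I*√14 ≈ -5.2013e+5 + 26311.0*I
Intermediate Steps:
M(U) = -57 (M(U) = 3*(-19) = -57)
X(k, j) = 3*j
l(n) = -12*√n (l(n) = (3*(-4))*√n = -12*√n)
p(u) = (-643 + u)*(u - 12*I*√14) (p(u) = (u - 643)*(u - 12*I*√14) = (-643 + u)*(u - 12*I*√14))
V + p(-M(24)) = -486731 + ((-1*(-57))² - (-643)*(-57) + 7716*I*√14 - 12*I*(-1*(-57))*√14) = -486731 + (57² - 643*57 + 7716*I*√14 - 12*I*57*√14) = -486731 + (3249 - 36651 + 7716*I*√14 - 684*I*√14) = -486731 + (-33402 + 7032*I*√14) = -520133 + 7032*I*√14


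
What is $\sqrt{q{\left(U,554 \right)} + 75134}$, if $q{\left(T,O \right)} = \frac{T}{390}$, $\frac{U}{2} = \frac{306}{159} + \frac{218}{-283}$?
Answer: $\frac{\sqrt{642732673130694510}}{2924805} \approx 274.11$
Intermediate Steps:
$U = \frac{34624}{14999}$ ($U = 2 \left(\frac{306}{159} + \frac{218}{-283}\right) = 2 \left(306 \cdot \frac{1}{159} + 218 \left(- \frac{1}{283}\right)\right) = 2 \left(\frac{102}{53} - \frac{218}{283}\right) = 2 \cdot \frac{17312}{14999} = \frac{34624}{14999} \approx 2.3084$)
$q{\left(T,O \right)} = \frac{T}{390}$ ($q{\left(T,O \right)} = T \frac{1}{390} = \frac{T}{390}$)
$\sqrt{q{\left(U,554 \right)} + 75134} = \sqrt{\frac{1}{390} \cdot \frac{34624}{14999} + 75134} = \sqrt{\frac{17312}{2924805} + 75134} = \sqrt{\frac{219752316182}{2924805}} = \frac{\sqrt{642732673130694510}}{2924805}$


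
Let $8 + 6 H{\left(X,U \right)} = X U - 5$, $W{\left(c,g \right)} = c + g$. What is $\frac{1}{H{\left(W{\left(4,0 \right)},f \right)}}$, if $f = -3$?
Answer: $- \frac{6}{25} \approx -0.24$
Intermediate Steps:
$H{\left(X,U \right)} = - \frac{13}{6} + \frac{U X}{6}$ ($H{\left(X,U \right)} = - \frac{4}{3} + \frac{X U - 5}{6} = - \frac{4}{3} + \frac{U X - 5}{6} = - \frac{4}{3} + \frac{-5 + U X}{6} = - \frac{4}{3} + \left(- \frac{5}{6} + \frac{U X}{6}\right) = - \frac{13}{6} + \frac{U X}{6}$)
$\frac{1}{H{\left(W{\left(4,0 \right)},f \right)}} = \frac{1}{- \frac{13}{6} + \frac{1}{6} \left(-3\right) \left(4 + 0\right)} = \frac{1}{- \frac{13}{6} + \frac{1}{6} \left(-3\right) 4} = \frac{1}{- \frac{13}{6} - 2} = \frac{1}{- \frac{25}{6}} = - \frac{6}{25}$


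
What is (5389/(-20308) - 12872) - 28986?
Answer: -850057653/20308 ≈ -41858.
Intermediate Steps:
(5389/(-20308) - 12872) - 28986 = (5389*(-1/20308) - 12872) - 28986 = (-5389/20308 - 12872) - 28986 = -261409965/20308 - 28986 = -850057653/20308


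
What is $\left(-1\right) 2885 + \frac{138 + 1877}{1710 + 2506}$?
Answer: $- \frac{392295}{136} \approx -2884.5$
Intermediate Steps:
$\left(-1\right) 2885 + \frac{138 + 1877}{1710 + 2506} = -2885 + \frac{2015}{4216} = -2885 + 2015 \cdot \frac{1}{4216} = -2885 + \frac{65}{136} = - \frac{392295}{136}$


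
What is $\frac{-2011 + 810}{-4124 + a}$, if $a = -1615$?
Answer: $\frac{1201}{5739} \approx 0.20927$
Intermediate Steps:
$\frac{-2011 + 810}{-4124 + a} = \frac{-2011 + 810}{-4124 - 1615} = - \frac{1201}{-5739} = \left(-1201\right) \left(- \frac{1}{5739}\right) = \frac{1201}{5739}$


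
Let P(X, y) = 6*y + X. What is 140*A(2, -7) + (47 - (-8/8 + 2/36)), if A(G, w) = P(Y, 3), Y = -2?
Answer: 41183/18 ≈ 2287.9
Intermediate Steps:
P(X, y) = X + 6*y
A(G, w) = 16 (A(G, w) = -2 + 6*3 = -2 + 18 = 16)
140*A(2, -7) + (47 - (-8/8 + 2/36)) = 140*16 + (47 - (-8/8 + 2/36)) = 2240 + (47 - (-8*⅛ + 2*(1/36))) = 2240 + (47 - (-1 + 1/18)) = 2240 + (47 - 1*(-17/18)) = 2240 + (47 + 17/18) = 2240 + 863/18 = 41183/18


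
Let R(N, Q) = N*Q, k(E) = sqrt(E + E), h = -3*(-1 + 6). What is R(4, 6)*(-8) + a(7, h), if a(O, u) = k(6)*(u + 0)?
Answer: -192 - 30*sqrt(3) ≈ -243.96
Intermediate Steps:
h = -15 (h = -3*5 = -15)
k(E) = sqrt(2)*sqrt(E) (k(E) = sqrt(2*E) = sqrt(2)*sqrt(E))
a(O, u) = 2*u*sqrt(3) (a(O, u) = (sqrt(2)*sqrt(6))*(u + 0) = (2*sqrt(3))*u = 2*u*sqrt(3))
R(4, 6)*(-8) + a(7, h) = (4*6)*(-8) + 2*(-15)*sqrt(3) = 24*(-8) - 30*sqrt(3) = -192 - 30*sqrt(3)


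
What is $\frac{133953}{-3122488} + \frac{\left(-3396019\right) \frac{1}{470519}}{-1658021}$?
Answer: $- \frac{104490201151894475}{2435947759037532712} \approx -0.042895$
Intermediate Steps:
$\frac{133953}{-3122488} + \frac{\left(-3396019\right) \frac{1}{470519}}{-1658021} = 133953 \left(- \frac{1}{3122488}\right) + \left(-3396019\right) \frac{1}{470519} \left(- \frac{1}{1658021}\right) = - \frac{133953}{3122488} - - \frac{3396019}{780130382899} = - \frac{133953}{3122488} + \frac{3396019}{780130382899} = - \frac{104490201151894475}{2435947759037532712}$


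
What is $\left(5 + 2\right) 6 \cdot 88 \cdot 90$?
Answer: $332640$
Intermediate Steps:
$\left(5 + 2\right) 6 \cdot 88 \cdot 90 = 7 \cdot 6 \cdot 88 \cdot 90 = 42 \cdot 88 \cdot 90 = 3696 \cdot 90 = 332640$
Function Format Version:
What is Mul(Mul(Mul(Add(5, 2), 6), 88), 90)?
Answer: 332640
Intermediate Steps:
Mul(Mul(Mul(Add(5, 2), 6), 88), 90) = Mul(Mul(Mul(7, 6), 88), 90) = Mul(Mul(42, 88), 90) = Mul(3696, 90) = 332640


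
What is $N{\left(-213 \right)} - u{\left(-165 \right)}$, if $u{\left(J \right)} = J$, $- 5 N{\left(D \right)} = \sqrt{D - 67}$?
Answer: $165 - \frac{2 i \sqrt{70}}{5} \approx 165.0 - 3.3466 i$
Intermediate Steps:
$N{\left(D \right)} = - \frac{\sqrt{-67 + D}}{5}$ ($N{\left(D \right)} = - \frac{\sqrt{D - 67}}{5} = - \frac{\sqrt{-67 + D}}{5}$)
$N{\left(-213 \right)} - u{\left(-165 \right)} = - \frac{\sqrt{-67 - 213}}{5} - -165 = - \frac{\sqrt{-280}}{5} + 165 = - \frac{2 i \sqrt{70}}{5} + 165 = 165 - \frac{2 i \sqrt{70}}{5}$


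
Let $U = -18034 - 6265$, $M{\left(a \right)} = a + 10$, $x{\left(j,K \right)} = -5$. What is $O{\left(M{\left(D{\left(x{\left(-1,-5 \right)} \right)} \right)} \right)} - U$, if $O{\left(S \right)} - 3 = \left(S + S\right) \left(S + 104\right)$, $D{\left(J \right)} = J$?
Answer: $25392$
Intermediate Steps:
$M{\left(a \right)} = 10 + a$
$U = -24299$ ($U = -18034 - 6265 = -24299$)
$O{\left(S \right)} = 3 + 2 S \left(104 + S\right)$ ($O{\left(S \right)} = 3 + \left(S + S\right) \left(S + 104\right) = 3 + 2 S \left(104 + S\right)$)
$O{\left(M{\left(D{\left(x{\left(-1,-5 \right)} \right)} \right)} \right)} - U = \left(3 + 2 \left(10 - 5\right)^{2} + 208 \left(10 - 5\right)\right) - -24299 = \left(3 + 2 \cdot 5^{2} + 208 \cdot 5\right) + 24299 = \left(3 + 2 \cdot 25 + 1040\right) + 24299 = \left(3 + 50 + 1040\right) + 24299 = 1093 + 24299 = 25392$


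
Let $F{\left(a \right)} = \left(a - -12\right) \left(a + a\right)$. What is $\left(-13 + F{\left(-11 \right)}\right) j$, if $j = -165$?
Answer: $5775$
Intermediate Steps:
$F{\left(a \right)} = 2 a \left(12 + a\right)$ ($F{\left(a \right)} = \left(a + 12\right) 2 a = \left(12 + a\right) 2 a = 2 a \left(12 + a\right)$)
$\left(-13 + F{\left(-11 \right)}\right) j = \left(-13 + 2 \left(-11\right) \left(12 - 11\right)\right) \left(-165\right) = \left(-13 + 2 \left(-11\right) 1\right) \left(-165\right) = \left(-13 - 22\right) \left(-165\right) = \left(-35\right) \left(-165\right) = 5775$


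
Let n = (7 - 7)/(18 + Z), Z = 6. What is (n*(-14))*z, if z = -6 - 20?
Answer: 0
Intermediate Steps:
z = -26
n = 0 (n = (7 - 7)/(18 + 6) = 0/24 = 0*(1/24) = 0)
(n*(-14))*z = (0*(-14))*(-26) = 0*(-26) = 0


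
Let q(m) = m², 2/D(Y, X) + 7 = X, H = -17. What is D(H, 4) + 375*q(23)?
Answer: 595123/3 ≈ 1.9837e+5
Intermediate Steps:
D(Y, X) = 2/(-7 + X)
D(H, 4) + 375*q(23) = 2/(-7 + 4) + 375*23² = 2/(-3) + 375*529 = 2*(-⅓) + 198375 = -⅔ + 198375 = 595123/3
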